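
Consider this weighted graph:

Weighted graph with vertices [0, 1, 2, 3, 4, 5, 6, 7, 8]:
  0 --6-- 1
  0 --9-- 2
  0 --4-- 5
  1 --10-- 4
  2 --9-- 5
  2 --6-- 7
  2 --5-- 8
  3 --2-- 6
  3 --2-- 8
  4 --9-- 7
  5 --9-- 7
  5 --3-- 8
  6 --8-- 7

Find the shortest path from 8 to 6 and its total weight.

Using Dijkstra's algorithm from vertex 8:
Shortest path: 8 -> 3 -> 6
Total weight: 2 + 2 = 4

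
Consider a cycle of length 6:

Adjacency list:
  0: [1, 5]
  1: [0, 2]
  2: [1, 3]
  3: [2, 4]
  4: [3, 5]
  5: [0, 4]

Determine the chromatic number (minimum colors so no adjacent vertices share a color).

This is an even cycle (C_6). Even cycles are bipartite.
Chromatic number = 2.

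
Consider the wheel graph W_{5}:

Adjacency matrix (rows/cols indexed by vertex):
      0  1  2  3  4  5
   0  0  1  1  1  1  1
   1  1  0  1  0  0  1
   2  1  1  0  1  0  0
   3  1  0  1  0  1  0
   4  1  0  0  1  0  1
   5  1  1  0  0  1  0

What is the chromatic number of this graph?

W_{5} = C_{5} plus a hub adjacent to every cycle vertex.
The outer cycle needs 3 colors (odd cycle); the hub is adjacent to all of them so needs a fresh color.
Chromatic number = 3 + 1 = 4.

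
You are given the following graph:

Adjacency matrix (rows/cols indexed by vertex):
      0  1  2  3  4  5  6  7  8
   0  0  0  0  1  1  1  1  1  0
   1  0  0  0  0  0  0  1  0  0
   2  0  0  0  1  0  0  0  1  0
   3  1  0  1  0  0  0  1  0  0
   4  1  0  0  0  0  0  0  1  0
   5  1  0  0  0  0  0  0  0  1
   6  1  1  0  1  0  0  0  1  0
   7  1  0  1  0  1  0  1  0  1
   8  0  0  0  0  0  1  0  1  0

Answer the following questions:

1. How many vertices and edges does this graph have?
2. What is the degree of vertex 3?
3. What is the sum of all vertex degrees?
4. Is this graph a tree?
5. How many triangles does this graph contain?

Count: 9 vertices, 13 edges.
Vertex 3 has neighbors [0, 2, 6], degree = 3.
Handshaking lemma: 2 * 13 = 26.
A tree on 9 vertices has 8 edges. This graph has 13 edges (5 extra). Not a tree.
Number of triangles = 3.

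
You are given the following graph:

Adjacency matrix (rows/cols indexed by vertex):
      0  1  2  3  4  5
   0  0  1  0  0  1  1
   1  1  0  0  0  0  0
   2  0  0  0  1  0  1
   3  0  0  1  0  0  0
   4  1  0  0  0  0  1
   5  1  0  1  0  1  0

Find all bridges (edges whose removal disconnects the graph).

A bridge is an edge whose removal increases the number of connected components.
Bridges found: (0,1), (2,3), (2,5)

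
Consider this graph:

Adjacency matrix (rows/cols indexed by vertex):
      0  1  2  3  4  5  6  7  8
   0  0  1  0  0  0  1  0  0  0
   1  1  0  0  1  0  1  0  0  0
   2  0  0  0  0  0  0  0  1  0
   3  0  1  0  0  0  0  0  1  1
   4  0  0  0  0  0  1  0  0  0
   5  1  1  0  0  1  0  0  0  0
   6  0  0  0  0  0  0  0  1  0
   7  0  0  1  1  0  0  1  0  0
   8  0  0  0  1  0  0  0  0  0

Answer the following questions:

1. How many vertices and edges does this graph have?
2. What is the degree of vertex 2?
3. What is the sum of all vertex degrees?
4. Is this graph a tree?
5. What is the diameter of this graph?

Count: 9 vertices, 9 edges.
Vertex 2 has neighbors [7], degree = 1.
Handshaking lemma: 2 * 9 = 18.
A tree on 9 vertices has 8 edges. This graph has 9 edges (1 extra). Not a tree.
Diameter (longest shortest path) = 5.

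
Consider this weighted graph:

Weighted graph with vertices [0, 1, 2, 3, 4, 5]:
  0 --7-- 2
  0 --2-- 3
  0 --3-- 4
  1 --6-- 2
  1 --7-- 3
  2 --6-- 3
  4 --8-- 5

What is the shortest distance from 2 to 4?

Using Dijkstra's algorithm from vertex 2:
Shortest path: 2 -> 0 -> 4
Total weight: 7 + 3 = 10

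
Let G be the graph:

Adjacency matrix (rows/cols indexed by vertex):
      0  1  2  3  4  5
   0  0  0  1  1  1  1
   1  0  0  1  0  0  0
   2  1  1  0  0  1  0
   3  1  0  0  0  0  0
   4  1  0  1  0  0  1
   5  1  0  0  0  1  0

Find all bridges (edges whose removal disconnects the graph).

A bridge is an edge whose removal increases the number of connected components.
Bridges found: (0,3), (1,2)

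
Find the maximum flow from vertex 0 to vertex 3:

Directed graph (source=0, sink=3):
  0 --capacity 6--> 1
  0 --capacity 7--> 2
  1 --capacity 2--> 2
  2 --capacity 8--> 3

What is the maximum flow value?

Computing max flow:
  Flow on (0->1): 2/6
  Flow on (0->2): 6/7
  Flow on (1->2): 2/2
  Flow on (2->3): 8/8
Maximum flow = 8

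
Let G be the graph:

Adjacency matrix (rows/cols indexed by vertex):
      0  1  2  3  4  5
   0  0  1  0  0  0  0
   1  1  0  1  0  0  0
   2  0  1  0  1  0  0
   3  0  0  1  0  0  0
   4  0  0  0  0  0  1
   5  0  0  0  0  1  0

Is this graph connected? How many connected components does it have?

Checking connectivity: the graph has 2 connected component(s).
Components: [[0, 1, 2, 3], [4, 5]]. The graph is NOT connected.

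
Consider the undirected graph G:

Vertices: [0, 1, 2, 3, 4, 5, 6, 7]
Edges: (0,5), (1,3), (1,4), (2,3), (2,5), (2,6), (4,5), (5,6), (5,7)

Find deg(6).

Vertex 6 has neighbors [2, 5], so deg(6) = 2.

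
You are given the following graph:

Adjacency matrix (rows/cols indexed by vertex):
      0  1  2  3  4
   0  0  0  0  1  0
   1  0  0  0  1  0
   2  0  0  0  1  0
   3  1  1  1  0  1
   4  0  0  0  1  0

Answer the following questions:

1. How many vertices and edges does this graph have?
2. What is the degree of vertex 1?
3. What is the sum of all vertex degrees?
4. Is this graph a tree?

Count: 5 vertices, 4 edges.
Vertex 1 has neighbors [3], degree = 1.
Handshaking lemma: 2 * 4 = 8.
A graph is a tree iff it is connected and has exactly n-1 edges. This graph is connected (all 5 vertices in one component) and has 5-1 = 4 edges. It is a tree.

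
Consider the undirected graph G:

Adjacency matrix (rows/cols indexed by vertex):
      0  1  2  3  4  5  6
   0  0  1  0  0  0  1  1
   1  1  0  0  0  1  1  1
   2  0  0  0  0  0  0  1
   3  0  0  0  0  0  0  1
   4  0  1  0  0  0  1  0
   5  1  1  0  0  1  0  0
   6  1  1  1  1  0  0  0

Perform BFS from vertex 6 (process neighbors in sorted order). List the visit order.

BFS from vertex 6 (neighbors processed in ascending order):
Visit order: 6, 0, 1, 2, 3, 5, 4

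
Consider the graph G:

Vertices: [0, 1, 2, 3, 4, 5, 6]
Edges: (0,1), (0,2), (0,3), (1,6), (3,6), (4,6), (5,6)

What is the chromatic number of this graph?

The graph has a maximum clique of size 2 (lower bound on chromatic number).
A valid 2-coloring: {0: 0, 1: 1, 2: 1, 3: 1, 4: 1, 5: 1, 6: 0}.
Chromatic number = 2.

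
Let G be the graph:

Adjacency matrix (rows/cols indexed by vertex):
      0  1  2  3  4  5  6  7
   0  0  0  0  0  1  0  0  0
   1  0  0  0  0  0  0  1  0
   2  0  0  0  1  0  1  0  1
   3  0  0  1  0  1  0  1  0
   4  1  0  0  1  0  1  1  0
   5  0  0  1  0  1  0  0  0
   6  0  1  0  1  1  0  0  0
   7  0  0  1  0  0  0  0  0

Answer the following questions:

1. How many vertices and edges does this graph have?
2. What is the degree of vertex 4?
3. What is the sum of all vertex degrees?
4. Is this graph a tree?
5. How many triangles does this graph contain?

Count: 8 vertices, 9 edges.
Vertex 4 has neighbors [0, 3, 5, 6], degree = 4.
Handshaking lemma: 2 * 9 = 18.
A tree on 8 vertices has 7 edges. This graph has 9 edges (2 extra). Not a tree.
Number of triangles = 1.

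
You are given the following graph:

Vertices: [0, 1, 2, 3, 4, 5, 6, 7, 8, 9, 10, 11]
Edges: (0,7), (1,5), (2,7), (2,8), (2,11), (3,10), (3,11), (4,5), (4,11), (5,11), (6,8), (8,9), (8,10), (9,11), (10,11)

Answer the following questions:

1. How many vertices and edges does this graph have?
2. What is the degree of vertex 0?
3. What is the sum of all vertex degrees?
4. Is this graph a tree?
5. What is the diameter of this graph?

Count: 12 vertices, 15 edges.
Vertex 0 has neighbors [7], degree = 1.
Handshaking lemma: 2 * 15 = 30.
A tree on 12 vertices has 11 edges. This graph has 15 edges (4 extra). Not a tree.
Diameter (longest shortest path) = 5.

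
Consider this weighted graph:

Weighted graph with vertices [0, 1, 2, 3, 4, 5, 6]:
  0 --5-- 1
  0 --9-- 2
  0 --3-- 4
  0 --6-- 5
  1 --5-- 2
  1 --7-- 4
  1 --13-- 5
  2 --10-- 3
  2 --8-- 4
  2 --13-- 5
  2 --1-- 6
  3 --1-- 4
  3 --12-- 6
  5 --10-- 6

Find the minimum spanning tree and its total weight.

Applying Kruskal's algorithm (sort edges by weight, add if no cycle):
  Add (2,6) w=1
  Add (3,4) w=1
  Add (0,4) w=3
  Add (0,1) w=5
  Add (1,2) w=5
  Add (0,5) w=6
  Skip (1,4) w=7 (creates cycle)
  Skip (2,4) w=8 (creates cycle)
  Skip (0,2) w=9 (creates cycle)
  Skip (2,3) w=10 (creates cycle)
  Skip (5,6) w=10 (creates cycle)
  Skip (3,6) w=12 (creates cycle)
  Skip (1,5) w=13 (creates cycle)
  Skip (2,5) w=13 (creates cycle)
MST weight = 21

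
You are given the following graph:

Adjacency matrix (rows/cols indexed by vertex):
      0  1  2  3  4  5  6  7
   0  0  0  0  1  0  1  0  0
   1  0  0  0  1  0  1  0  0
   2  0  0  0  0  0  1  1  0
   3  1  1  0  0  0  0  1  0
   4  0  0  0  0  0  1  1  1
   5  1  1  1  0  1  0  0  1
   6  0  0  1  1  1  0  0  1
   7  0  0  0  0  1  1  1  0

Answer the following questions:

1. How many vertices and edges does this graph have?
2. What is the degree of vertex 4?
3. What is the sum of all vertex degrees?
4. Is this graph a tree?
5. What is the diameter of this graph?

Count: 8 vertices, 12 edges.
Vertex 4 has neighbors [5, 6, 7], degree = 3.
Handshaking lemma: 2 * 12 = 24.
A tree on 8 vertices has 7 edges. This graph has 12 edges (5 extra). Not a tree.
Diameter (longest shortest path) = 2.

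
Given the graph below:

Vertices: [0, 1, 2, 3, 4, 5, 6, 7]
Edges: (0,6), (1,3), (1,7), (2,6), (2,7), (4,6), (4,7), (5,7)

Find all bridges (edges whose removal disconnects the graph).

A bridge is an edge whose removal increases the number of connected components.
Bridges found: (0,6), (1,3), (1,7), (5,7)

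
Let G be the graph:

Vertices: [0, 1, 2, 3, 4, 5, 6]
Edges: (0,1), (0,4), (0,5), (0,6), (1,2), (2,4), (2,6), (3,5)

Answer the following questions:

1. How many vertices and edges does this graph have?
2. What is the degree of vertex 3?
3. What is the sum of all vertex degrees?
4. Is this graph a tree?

Count: 7 vertices, 8 edges.
Vertex 3 has neighbors [5], degree = 1.
Handshaking lemma: 2 * 8 = 16.
A tree on 7 vertices has 6 edges. This graph has 8 edges (2 extra). Not a tree.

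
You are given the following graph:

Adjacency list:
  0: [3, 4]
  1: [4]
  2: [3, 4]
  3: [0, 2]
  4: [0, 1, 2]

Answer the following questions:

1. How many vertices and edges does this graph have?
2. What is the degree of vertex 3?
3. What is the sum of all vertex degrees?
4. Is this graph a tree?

Count: 5 vertices, 5 edges.
Vertex 3 has neighbors [0, 2], degree = 2.
Handshaking lemma: 2 * 5 = 10.
A tree on 5 vertices has 4 edges. This graph has 5 edges (1 extra). Not a tree.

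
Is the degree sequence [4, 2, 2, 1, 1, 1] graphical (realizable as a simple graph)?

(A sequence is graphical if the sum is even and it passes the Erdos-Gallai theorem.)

Sum of degrees = 11. Sum is odd, so the sequence is NOT graphical.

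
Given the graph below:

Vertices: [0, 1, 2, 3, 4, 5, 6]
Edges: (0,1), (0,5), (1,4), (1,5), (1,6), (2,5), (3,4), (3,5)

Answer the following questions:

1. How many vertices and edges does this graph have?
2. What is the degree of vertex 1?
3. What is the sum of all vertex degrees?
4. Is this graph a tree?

Count: 7 vertices, 8 edges.
Vertex 1 has neighbors [0, 4, 5, 6], degree = 4.
Handshaking lemma: 2 * 8 = 16.
A tree on 7 vertices has 6 edges. This graph has 8 edges (2 extra). Not a tree.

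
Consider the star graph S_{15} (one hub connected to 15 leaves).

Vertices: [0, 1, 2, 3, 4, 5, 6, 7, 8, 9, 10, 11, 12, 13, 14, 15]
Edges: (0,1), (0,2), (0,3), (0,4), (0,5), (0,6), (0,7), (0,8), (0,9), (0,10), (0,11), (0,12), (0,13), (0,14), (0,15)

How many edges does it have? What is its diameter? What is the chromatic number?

Star graph S_{15}: the hub connects to all 15 leaves.
Edges = 15.
Diameter = 2 (any leaf to hub is 1, leaf to leaf through hub is 2).
Star graphs are bipartite (hub vs leaves), so chromatic number = 2.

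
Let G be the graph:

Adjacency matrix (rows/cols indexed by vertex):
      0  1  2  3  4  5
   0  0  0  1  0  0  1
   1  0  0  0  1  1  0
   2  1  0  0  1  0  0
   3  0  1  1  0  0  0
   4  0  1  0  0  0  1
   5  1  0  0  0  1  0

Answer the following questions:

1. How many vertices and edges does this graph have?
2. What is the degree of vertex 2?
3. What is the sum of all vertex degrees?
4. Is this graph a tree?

Count: 6 vertices, 6 edges.
Vertex 2 has neighbors [0, 3], degree = 2.
Handshaking lemma: 2 * 6 = 12.
A tree on 6 vertices has 5 edges. This graph has 6 edges (1 extra). Not a tree.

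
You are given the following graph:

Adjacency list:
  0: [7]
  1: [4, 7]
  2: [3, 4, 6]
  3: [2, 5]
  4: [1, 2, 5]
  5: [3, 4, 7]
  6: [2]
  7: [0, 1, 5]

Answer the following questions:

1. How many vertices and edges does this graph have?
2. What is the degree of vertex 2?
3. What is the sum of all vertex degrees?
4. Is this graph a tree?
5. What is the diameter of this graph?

Count: 8 vertices, 9 edges.
Vertex 2 has neighbors [3, 4, 6], degree = 3.
Handshaking lemma: 2 * 9 = 18.
A tree on 8 vertices has 7 edges. This graph has 9 edges (2 extra). Not a tree.
Diameter (longest shortest path) = 5.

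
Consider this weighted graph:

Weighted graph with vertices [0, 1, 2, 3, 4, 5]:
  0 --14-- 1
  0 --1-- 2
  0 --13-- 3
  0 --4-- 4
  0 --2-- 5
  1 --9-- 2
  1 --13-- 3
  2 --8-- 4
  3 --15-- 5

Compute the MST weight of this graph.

Applying Kruskal's algorithm (sort edges by weight, add if no cycle):
  Add (0,2) w=1
  Add (0,5) w=2
  Add (0,4) w=4
  Skip (2,4) w=8 (creates cycle)
  Add (1,2) w=9
  Add (0,3) w=13
  Skip (1,3) w=13 (creates cycle)
  Skip (0,1) w=14 (creates cycle)
  Skip (3,5) w=15 (creates cycle)
MST weight = 29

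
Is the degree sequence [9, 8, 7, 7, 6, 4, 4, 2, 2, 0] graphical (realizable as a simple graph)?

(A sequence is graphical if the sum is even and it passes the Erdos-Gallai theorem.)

Sum of degrees = 49. Sum is odd, so the sequence is NOT graphical.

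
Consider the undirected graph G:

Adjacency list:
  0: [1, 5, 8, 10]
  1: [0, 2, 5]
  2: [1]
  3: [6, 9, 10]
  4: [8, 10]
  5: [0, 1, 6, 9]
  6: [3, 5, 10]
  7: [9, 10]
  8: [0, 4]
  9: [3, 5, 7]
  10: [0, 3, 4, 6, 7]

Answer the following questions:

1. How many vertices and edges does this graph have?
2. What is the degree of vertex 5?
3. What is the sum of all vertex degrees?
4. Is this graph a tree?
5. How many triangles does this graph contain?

Count: 11 vertices, 16 edges.
Vertex 5 has neighbors [0, 1, 6, 9], degree = 4.
Handshaking lemma: 2 * 16 = 32.
A tree on 11 vertices has 10 edges. This graph has 16 edges (6 extra). Not a tree.
Number of triangles = 2.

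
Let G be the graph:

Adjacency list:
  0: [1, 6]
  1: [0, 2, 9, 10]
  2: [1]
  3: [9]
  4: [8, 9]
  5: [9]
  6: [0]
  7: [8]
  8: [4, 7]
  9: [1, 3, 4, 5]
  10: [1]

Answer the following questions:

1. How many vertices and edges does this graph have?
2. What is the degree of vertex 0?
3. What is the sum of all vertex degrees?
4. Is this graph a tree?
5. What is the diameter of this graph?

Count: 11 vertices, 10 edges.
Vertex 0 has neighbors [1, 6], degree = 2.
Handshaking lemma: 2 * 10 = 20.
A graph is a tree iff it is connected and has exactly n-1 edges. This graph is connected (all 11 vertices in one component) and has 11-1 = 10 edges. It is a tree.
Diameter (longest shortest path) = 6.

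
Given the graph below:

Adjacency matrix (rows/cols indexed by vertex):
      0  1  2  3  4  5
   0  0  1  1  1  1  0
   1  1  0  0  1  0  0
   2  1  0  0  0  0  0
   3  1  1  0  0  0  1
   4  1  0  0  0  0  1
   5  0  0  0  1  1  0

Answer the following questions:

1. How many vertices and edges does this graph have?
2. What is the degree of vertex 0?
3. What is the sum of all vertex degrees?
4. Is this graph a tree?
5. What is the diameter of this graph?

Count: 6 vertices, 7 edges.
Vertex 0 has neighbors [1, 2, 3, 4], degree = 4.
Handshaking lemma: 2 * 7 = 14.
A tree on 6 vertices has 5 edges. This graph has 7 edges (2 extra). Not a tree.
Diameter (longest shortest path) = 3.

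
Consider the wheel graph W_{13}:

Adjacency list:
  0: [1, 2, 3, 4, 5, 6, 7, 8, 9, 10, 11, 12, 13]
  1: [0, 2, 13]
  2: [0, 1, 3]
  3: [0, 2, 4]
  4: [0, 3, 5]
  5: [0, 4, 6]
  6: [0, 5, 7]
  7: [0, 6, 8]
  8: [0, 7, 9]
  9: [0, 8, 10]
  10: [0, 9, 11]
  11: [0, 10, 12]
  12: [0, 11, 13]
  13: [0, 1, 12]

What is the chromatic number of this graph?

W_{13} = C_{13} plus a hub adjacent to every cycle vertex.
The outer cycle needs 3 colors (odd cycle); the hub is adjacent to all of them so needs a fresh color.
Chromatic number = 3 + 1 = 4.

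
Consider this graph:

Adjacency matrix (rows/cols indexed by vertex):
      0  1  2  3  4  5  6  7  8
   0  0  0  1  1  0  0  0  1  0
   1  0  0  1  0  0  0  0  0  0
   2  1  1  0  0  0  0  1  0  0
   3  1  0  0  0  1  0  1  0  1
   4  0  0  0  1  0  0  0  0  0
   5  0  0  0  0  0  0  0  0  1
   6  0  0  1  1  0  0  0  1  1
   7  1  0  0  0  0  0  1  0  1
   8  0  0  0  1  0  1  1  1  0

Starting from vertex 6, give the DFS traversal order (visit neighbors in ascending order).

DFS from vertex 6 (neighbors processed in ascending order):
Visit order: 6, 2, 0, 3, 4, 8, 5, 7, 1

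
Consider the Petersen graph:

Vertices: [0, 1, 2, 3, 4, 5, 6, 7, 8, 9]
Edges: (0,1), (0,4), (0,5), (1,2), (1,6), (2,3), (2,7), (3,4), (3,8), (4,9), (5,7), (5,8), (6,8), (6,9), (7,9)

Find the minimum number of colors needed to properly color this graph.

The Petersen graph contains odd cycles (e.g. the outer 5-cycle), so chi >= 3.
A proper 3-coloring exists (it is a well-known 3-chromatic graph).
Chromatic number = 3.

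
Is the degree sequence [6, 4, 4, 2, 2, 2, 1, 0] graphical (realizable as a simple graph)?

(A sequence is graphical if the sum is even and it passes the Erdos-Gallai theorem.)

Sum of degrees = 21. Sum is odd, so the sequence is NOT graphical.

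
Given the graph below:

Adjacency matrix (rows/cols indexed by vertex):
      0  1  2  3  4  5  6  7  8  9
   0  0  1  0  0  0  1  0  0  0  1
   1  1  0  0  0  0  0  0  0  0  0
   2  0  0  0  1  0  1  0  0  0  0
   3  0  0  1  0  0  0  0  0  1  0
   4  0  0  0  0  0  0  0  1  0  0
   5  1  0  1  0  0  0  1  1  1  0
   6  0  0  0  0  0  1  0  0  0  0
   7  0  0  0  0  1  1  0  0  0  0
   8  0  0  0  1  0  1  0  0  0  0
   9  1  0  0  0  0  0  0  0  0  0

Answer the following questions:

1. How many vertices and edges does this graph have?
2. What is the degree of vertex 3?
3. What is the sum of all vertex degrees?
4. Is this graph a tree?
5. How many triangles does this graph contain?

Count: 10 vertices, 10 edges.
Vertex 3 has neighbors [2, 8], degree = 2.
Handshaking lemma: 2 * 10 = 20.
A tree on 10 vertices has 9 edges. This graph has 10 edges (1 extra). Not a tree.
Number of triangles = 0.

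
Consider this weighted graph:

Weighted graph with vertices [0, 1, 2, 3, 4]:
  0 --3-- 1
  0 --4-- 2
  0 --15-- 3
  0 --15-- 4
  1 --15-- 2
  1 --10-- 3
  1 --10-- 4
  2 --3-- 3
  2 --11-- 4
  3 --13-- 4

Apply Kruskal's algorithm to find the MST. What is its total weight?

Applying Kruskal's algorithm (sort edges by weight, add if no cycle):
  Add (0,1) w=3
  Add (2,3) w=3
  Add (0,2) w=4
  Add (1,4) w=10
  Skip (1,3) w=10 (creates cycle)
  Skip (2,4) w=11 (creates cycle)
  Skip (3,4) w=13 (creates cycle)
  Skip (0,4) w=15 (creates cycle)
  Skip (0,3) w=15 (creates cycle)
  Skip (1,2) w=15 (creates cycle)
MST weight = 20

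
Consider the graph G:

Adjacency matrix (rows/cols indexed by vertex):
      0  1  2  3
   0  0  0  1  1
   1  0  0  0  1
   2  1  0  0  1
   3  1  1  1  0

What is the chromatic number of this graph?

The graph has a maximum clique of size 3 (lower bound on chromatic number).
A valid 3-coloring: {0: 1, 1: 1, 2: 2, 3: 0}.
Chromatic number = 3.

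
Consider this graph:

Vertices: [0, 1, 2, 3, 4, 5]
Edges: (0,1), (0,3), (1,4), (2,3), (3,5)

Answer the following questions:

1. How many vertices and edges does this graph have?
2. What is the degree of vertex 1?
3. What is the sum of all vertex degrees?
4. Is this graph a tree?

Count: 6 vertices, 5 edges.
Vertex 1 has neighbors [0, 4], degree = 2.
Handshaking lemma: 2 * 5 = 10.
A graph is a tree iff it is connected and has exactly n-1 edges. This graph is connected (all 6 vertices in one component) and has 6-1 = 5 edges. It is a tree.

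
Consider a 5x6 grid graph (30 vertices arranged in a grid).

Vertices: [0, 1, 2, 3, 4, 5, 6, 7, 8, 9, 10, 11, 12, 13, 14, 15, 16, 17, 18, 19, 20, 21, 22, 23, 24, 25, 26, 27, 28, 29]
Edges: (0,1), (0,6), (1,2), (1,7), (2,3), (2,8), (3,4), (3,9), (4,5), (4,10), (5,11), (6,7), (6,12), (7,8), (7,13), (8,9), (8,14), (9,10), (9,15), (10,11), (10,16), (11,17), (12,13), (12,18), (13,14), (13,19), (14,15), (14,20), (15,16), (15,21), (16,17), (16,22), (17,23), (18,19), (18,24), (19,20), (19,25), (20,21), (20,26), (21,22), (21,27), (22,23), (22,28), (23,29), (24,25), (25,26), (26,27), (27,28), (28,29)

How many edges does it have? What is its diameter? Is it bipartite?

A 5x6 grid has 24 vertical edges and 25 horizontal edges.
Total edges = 24 + 25 = 49.
Diameter = (5-1) + (6-1) = 9 (corner to opposite corner).
Grid graphs are bipartite (checkerboard coloring).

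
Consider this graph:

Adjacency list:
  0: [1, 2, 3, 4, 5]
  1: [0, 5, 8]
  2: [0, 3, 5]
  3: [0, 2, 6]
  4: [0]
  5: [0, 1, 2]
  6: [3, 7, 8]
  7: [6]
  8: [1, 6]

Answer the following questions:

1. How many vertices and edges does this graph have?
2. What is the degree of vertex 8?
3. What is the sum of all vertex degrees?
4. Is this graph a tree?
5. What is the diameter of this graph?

Count: 9 vertices, 12 edges.
Vertex 8 has neighbors [1, 6], degree = 2.
Handshaking lemma: 2 * 12 = 24.
A tree on 9 vertices has 8 edges. This graph has 12 edges (4 extra). Not a tree.
Diameter (longest shortest path) = 4.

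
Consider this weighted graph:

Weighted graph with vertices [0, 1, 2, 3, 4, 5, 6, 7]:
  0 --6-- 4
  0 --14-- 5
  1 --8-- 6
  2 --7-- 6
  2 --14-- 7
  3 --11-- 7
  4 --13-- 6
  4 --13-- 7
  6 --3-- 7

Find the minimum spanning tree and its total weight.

Applying Kruskal's algorithm (sort edges by weight, add if no cycle):
  Add (6,7) w=3
  Add (0,4) w=6
  Add (2,6) w=7
  Add (1,6) w=8
  Add (3,7) w=11
  Add (4,7) w=13
  Skip (4,6) w=13 (creates cycle)
  Add (0,5) w=14
  Skip (2,7) w=14 (creates cycle)
MST weight = 62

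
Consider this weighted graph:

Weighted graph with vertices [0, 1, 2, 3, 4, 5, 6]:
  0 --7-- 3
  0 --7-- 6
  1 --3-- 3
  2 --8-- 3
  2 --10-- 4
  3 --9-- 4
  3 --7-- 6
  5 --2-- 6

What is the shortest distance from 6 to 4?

Using Dijkstra's algorithm from vertex 6:
Shortest path: 6 -> 3 -> 4
Total weight: 7 + 9 = 16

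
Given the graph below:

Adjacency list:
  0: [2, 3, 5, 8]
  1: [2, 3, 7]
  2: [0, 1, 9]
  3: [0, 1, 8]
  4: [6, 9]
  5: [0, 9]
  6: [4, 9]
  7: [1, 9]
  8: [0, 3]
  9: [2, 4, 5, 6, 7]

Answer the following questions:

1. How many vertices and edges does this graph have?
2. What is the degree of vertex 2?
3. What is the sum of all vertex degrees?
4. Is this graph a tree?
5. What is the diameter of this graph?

Count: 10 vertices, 14 edges.
Vertex 2 has neighbors [0, 1, 9], degree = 3.
Handshaking lemma: 2 * 14 = 28.
A tree on 10 vertices has 9 edges. This graph has 14 edges (5 extra). Not a tree.
Diameter (longest shortest path) = 4.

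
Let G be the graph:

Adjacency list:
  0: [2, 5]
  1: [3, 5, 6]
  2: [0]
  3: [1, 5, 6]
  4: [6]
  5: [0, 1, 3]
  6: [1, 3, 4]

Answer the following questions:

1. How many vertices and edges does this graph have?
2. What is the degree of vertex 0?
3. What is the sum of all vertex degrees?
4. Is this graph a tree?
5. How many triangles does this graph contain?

Count: 7 vertices, 8 edges.
Vertex 0 has neighbors [2, 5], degree = 2.
Handshaking lemma: 2 * 8 = 16.
A tree on 7 vertices has 6 edges. This graph has 8 edges (2 extra). Not a tree.
Number of triangles = 2.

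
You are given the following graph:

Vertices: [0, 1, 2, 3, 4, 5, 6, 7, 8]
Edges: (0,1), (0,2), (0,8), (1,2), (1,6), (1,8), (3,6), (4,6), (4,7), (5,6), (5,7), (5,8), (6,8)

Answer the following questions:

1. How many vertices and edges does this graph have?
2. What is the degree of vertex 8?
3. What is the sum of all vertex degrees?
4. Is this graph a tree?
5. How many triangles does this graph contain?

Count: 9 vertices, 13 edges.
Vertex 8 has neighbors [0, 1, 5, 6], degree = 4.
Handshaking lemma: 2 * 13 = 26.
A tree on 9 vertices has 8 edges. This graph has 13 edges (5 extra). Not a tree.
Number of triangles = 4.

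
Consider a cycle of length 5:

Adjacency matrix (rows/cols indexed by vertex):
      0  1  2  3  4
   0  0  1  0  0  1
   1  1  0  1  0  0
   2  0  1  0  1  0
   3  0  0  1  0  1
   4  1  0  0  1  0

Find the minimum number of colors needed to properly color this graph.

This is an odd cycle (C_5). Odd cycles are not bipartite (any 2-coloring forces two adjacent vertices to match), and 3 colors suffice.
Chromatic number = 3.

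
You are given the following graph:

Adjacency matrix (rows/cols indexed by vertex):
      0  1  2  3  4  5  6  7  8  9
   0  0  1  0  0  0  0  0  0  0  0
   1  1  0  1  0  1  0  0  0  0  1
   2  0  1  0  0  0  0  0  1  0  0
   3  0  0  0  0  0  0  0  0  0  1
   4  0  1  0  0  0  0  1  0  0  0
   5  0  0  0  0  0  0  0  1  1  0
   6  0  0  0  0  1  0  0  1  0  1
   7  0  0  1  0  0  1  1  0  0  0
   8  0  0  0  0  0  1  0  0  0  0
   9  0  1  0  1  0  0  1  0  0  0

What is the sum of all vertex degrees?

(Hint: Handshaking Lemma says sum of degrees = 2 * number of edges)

Count edges: 11 edges.
By Handshaking Lemma: sum of degrees = 2 * 11 = 22.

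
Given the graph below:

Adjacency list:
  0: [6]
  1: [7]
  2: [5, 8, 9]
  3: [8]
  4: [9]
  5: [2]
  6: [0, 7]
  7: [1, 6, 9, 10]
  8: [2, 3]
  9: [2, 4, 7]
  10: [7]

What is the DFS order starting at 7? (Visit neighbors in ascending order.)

DFS from vertex 7 (neighbors processed in ascending order):
Visit order: 7, 1, 6, 0, 9, 2, 5, 8, 3, 4, 10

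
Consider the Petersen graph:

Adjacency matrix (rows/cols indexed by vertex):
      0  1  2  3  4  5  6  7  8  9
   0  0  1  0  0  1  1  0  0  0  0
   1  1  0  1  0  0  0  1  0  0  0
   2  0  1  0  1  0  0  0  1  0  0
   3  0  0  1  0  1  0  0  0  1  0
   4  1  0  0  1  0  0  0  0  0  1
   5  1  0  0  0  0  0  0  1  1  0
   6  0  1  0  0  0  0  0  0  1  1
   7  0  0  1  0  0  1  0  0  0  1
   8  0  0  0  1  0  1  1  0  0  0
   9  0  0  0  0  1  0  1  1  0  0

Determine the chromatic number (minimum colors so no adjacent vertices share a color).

The Petersen graph contains odd cycles (e.g. the outer 5-cycle), so chi >= 3.
A proper 3-coloring exists (it is a well-known 3-chromatic graph).
Chromatic number = 3.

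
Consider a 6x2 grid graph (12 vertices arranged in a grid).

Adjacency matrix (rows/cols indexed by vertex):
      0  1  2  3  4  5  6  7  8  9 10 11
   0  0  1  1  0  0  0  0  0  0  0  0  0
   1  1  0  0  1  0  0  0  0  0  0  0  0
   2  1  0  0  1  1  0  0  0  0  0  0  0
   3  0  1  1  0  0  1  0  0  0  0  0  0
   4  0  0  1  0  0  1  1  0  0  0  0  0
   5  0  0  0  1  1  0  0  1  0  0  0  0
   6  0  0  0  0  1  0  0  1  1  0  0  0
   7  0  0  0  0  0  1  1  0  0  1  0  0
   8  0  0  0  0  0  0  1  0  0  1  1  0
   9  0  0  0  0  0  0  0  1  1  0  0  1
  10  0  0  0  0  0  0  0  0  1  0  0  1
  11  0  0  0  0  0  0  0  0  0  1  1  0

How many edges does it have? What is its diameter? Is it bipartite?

A 6x2 grid has 10 vertical edges and 6 horizontal edges.
Total edges = 10 + 6 = 16.
Diameter = (6-1) + (2-1) = 6 (corner to opposite corner).
Grid graphs are bipartite (checkerboard coloring).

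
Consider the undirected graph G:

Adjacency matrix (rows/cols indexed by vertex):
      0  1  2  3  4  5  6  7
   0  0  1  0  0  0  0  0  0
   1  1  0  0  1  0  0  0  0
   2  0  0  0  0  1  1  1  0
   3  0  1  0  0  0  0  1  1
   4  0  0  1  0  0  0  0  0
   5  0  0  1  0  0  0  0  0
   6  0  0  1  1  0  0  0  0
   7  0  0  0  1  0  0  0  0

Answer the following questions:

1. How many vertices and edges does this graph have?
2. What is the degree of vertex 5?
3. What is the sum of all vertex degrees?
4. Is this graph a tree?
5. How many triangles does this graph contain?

Count: 8 vertices, 7 edges.
Vertex 5 has neighbors [2], degree = 1.
Handshaking lemma: 2 * 7 = 14.
A graph is a tree iff it is connected and has exactly n-1 edges. This graph is connected (all 8 vertices in one component) and has 8-1 = 7 edges. It is a tree.
Number of triangles = 0.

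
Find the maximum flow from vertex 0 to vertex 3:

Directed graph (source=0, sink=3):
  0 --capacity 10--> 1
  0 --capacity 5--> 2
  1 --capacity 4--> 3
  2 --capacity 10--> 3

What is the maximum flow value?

Computing max flow:
  Flow on (0->1): 4/10
  Flow on (0->2): 5/5
  Flow on (1->3): 4/4
  Flow on (2->3): 5/10
Maximum flow = 9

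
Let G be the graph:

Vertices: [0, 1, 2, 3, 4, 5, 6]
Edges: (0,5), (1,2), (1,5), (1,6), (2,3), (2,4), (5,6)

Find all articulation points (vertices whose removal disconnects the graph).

An articulation point is a vertex whose removal disconnects the graph.
Articulation points: [1, 2, 5]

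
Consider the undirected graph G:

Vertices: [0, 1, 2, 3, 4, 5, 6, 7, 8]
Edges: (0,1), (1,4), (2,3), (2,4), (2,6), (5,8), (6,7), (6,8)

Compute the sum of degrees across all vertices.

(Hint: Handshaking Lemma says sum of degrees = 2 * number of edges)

Count edges: 8 edges.
By Handshaking Lemma: sum of degrees = 2 * 8 = 16.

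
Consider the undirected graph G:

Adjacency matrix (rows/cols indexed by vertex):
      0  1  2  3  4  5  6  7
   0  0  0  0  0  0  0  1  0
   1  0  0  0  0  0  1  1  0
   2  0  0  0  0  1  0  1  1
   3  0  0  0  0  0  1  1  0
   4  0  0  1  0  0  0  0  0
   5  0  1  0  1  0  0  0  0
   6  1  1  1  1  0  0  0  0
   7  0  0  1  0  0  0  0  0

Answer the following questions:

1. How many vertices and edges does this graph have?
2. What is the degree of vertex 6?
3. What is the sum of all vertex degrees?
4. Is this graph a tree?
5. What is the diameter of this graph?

Count: 8 vertices, 8 edges.
Vertex 6 has neighbors [0, 1, 2, 3], degree = 4.
Handshaking lemma: 2 * 8 = 16.
A tree on 8 vertices has 7 edges. This graph has 8 edges (1 extra). Not a tree.
Diameter (longest shortest path) = 4.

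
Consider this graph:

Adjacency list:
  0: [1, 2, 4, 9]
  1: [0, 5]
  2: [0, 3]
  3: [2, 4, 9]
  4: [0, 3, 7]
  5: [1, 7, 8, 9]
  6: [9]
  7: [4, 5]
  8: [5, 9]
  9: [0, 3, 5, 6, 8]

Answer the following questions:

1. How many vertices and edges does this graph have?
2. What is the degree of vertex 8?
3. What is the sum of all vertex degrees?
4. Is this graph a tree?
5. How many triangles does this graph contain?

Count: 10 vertices, 14 edges.
Vertex 8 has neighbors [5, 9], degree = 2.
Handshaking lemma: 2 * 14 = 28.
A tree on 10 vertices has 9 edges. This graph has 14 edges (5 extra). Not a tree.
Number of triangles = 1.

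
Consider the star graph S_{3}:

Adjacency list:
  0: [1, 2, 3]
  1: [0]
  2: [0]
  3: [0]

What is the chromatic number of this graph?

S_{3} has one hub adjacent to 3 leaves; leaves are pairwise non-adjacent.
Color the hub 0 and every leaf 1.
Chromatic number = 2.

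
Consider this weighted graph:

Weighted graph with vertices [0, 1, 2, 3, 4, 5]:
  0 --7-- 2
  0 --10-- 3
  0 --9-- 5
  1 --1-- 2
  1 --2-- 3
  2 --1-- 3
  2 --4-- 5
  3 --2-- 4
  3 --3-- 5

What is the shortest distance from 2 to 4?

Using Dijkstra's algorithm from vertex 2:
Shortest path: 2 -> 3 -> 4
Total weight: 1 + 2 = 3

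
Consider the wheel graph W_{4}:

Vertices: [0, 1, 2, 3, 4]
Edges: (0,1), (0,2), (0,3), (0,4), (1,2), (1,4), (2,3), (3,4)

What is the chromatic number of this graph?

W_{4} = C_{4} plus a hub adjacent to every cycle vertex.
The outer cycle needs 2 colors (even cycle); the hub is adjacent to all of them so needs a fresh color.
Chromatic number = 2 + 1 = 3.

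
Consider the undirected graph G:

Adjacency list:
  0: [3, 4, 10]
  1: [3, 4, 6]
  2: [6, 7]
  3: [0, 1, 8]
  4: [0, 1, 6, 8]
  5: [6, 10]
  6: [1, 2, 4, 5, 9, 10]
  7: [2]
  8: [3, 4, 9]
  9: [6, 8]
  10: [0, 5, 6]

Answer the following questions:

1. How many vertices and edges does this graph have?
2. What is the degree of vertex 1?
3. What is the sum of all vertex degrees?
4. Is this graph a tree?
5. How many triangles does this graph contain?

Count: 11 vertices, 16 edges.
Vertex 1 has neighbors [3, 4, 6], degree = 3.
Handshaking lemma: 2 * 16 = 32.
A tree on 11 vertices has 10 edges. This graph has 16 edges (6 extra). Not a tree.
Number of triangles = 2.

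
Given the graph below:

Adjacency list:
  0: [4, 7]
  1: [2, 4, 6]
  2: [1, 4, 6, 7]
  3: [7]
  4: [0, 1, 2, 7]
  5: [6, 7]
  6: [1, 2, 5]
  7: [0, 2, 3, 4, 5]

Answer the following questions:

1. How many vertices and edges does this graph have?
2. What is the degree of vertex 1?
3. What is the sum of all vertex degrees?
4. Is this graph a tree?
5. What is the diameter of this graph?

Count: 8 vertices, 12 edges.
Vertex 1 has neighbors [2, 4, 6], degree = 3.
Handshaking lemma: 2 * 12 = 24.
A tree on 8 vertices has 7 edges. This graph has 12 edges (5 extra). Not a tree.
Diameter (longest shortest path) = 3.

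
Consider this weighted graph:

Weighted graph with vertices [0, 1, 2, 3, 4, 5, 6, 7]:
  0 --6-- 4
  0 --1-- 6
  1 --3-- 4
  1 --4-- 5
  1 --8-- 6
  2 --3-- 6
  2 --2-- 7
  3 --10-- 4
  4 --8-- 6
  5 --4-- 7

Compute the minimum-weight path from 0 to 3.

Using Dijkstra's algorithm from vertex 0:
Shortest path: 0 -> 4 -> 3
Total weight: 6 + 10 = 16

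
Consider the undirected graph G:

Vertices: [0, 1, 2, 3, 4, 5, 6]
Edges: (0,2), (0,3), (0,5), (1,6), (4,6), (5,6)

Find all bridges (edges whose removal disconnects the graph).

A bridge is an edge whose removal increases the number of connected components.
Bridges found: (0,2), (0,3), (0,5), (1,6), (4,6), (5,6)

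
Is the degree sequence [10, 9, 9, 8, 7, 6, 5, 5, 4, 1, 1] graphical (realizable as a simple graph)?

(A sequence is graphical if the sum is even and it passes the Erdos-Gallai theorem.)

Sum of degrees = 65. Sum is odd, so the sequence is NOT graphical.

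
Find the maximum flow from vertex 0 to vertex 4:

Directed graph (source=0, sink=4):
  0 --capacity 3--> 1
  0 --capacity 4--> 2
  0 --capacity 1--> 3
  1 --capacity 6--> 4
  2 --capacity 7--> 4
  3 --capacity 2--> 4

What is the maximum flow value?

Computing max flow:
  Flow on (0->1): 3/3
  Flow on (0->2): 4/4
  Flow on (0->3): 1/1
  Flow on (1->4): 3/6
  Flow on (2->4): 4/7
  Flow on (3->4): 1/2
Maximum flow = 8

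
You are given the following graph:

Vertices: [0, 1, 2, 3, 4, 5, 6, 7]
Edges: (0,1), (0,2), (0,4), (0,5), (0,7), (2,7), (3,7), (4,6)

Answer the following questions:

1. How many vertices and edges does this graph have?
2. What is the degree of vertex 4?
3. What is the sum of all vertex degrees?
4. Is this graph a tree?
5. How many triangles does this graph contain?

Count: 8 vertices, 8 edges.
Vertex 4 has neighbors [0, 6], degree = 2.
Handshaking lemma: 2 * 8 = 16.
A tree on 8 vertices has 7 edges. This graph has 8 edges (1 extra). Not a tree.
Number of triangles = 1.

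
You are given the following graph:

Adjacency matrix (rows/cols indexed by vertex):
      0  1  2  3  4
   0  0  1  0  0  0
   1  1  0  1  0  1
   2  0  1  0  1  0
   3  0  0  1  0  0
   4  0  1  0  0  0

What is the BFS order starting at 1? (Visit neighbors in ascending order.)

BFS from vertex 1 (neighbors processed in ascending order):
Visit order: 1, 0, 2, 4, 3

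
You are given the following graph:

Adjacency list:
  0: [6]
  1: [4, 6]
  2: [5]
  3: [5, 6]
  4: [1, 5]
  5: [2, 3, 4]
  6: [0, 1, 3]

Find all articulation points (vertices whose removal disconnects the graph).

An articulation point is a vertex whose removal disconnects the graph.
Articulation points: [5, 6]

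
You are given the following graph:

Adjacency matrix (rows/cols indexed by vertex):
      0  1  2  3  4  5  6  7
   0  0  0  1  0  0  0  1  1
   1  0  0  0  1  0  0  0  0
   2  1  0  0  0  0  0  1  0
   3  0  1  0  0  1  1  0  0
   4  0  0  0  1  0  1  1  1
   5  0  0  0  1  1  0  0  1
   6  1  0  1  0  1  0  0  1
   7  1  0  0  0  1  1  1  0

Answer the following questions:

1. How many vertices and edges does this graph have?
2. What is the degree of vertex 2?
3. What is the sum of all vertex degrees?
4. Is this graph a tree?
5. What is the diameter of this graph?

Count: 8 vertices, 12 edges.
Vertex 2 has neighbors [0, 6], degree = 2.
Handshaking lemma: 2 * 12 = 24.
A tree on 8 vertices has 7 edges. This graph has 12 edges (5 extra). Not a tree.
Diameter (longest shortest path) = 4.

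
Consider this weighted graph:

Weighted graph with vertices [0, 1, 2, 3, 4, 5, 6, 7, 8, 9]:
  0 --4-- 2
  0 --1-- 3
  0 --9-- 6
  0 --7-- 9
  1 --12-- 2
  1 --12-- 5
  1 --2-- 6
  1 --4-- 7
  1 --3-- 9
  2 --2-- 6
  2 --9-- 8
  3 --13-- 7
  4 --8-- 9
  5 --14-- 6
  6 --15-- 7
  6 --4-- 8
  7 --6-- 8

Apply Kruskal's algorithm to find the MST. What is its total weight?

Applying Kruskal's algorithm (sort edges by weight, add if no cycle):
  Add (0,3) w=1
  Add (1,6) w=2
  Add (2,6) w=2
  Add (1,9) w=3
  Add (0,2) w=4
  Add (1,7) w=4
  Add (6,8) w=4
  Skip (7,8) w=6 (creates cycle)
  Skip (0,9) w=7 (creates cycle)
  Add (4,9) w=8
  Skip (0,6) w=9 (creates cycle)
  Skip (2,8) w=9 (creates cycle)
  Add (1,5) w=12
  Skip (1,2) w=12 (creates cycle)
  Skip (3,7) w=13 (creates cycle)
  Skip (5,6) w=14 (creates cycle)
  Skip (6,7) w=15 (creates cycle)
MST weight = 40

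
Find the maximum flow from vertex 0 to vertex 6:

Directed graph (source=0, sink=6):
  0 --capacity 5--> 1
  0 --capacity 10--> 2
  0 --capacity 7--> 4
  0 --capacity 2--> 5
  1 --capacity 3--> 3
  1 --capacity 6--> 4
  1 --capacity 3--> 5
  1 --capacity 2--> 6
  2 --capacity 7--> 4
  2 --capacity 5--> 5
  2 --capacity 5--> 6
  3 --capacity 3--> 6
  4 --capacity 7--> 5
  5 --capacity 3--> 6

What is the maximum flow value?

Computing max flow:
  Flow on (0->1): 5/5
  Flow on (0->2): 5/10
  Flow on (0->4): 1/7
  Flow on (0->5): 2/2
  Flow on (1->3): 3/3
  Flow on (1->6): 2/2
  Flow on (2->6): 5/5
  Flow on (3->6): 3/3
  Flow on (4->5): 1/7
  Flow on (5->6): 3/3
Maximum flow = 13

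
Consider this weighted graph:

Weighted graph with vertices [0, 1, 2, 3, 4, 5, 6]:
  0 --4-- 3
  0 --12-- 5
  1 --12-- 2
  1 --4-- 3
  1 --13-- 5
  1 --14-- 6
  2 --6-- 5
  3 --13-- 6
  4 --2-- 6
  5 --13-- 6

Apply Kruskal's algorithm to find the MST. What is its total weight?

Applying Kruskal's algorithm (sort edges by weight, add if no cycle):
  Add (4,6) w=2
  Add (0,3) w=4
  Add (1,3) w=4
  Add (2,5) w=6
  Add (0,5) w=12
  Skip (1,2) w=12 (creates cycle)
  Skip (1,5) w=13 (creates cycle)
  Add (3,6) w=13
  Skip (5,6) w=13 (creates cycle)
  Skip (1,6) w=14 (creates cycle)
MST weight = 41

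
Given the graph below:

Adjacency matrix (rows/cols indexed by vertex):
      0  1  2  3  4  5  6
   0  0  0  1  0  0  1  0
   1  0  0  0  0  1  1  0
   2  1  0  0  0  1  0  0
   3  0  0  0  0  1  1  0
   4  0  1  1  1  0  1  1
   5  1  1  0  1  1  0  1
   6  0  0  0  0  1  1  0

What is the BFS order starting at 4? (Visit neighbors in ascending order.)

BFS from vertex 4 (neighbors processed in ascending order):
Visit order: 4, 1, 2, 3, 5, 6, 0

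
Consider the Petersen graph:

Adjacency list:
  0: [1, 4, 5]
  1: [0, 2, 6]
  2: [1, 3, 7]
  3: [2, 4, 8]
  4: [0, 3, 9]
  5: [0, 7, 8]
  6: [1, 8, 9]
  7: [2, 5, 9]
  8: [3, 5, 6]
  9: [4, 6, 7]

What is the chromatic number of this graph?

The Petersen graph contains odd cycles (e.g. the outer 5-cycle), so chi >= 3.
A proper 3-coloring exists (it is a well-known 3-chromatic graph).
Chromatic number = 3.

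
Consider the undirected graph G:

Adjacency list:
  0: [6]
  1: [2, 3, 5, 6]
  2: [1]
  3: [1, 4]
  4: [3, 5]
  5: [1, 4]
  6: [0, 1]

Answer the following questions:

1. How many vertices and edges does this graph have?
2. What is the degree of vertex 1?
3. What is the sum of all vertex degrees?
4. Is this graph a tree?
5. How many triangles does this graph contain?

Count: 7 vertices, 7 edges.
Vertex 1 has neighbors [2, 3, 5, 6], degree = 4.
Handshaking lemma: 2 * 7 = 14.
A tree on 7 vertices has 6 edges. This graph has 7 edges (1 extra). Not a tree.
Number of triangles = 0.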